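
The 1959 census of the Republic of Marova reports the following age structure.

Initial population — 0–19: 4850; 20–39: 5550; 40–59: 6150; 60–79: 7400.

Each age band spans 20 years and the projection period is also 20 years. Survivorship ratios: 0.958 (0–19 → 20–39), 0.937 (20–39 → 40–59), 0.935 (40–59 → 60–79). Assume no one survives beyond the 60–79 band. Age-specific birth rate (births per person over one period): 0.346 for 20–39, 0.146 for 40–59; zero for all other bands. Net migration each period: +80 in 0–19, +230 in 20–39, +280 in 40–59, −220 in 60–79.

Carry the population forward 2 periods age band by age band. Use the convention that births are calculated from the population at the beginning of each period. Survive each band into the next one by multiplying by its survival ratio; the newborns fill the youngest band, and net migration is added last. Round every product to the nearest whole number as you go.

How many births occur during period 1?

2818

Call the bands 1 to 4, youngest first.
— Period 1 —
Births: 5550 × 0.346 = 1920 ; 6150 × 0.146 = 898 — total 2818
Band 2: 4850 × 0.958 = 4646
Band 3: 5550 × 0.937 = 5200
Band 4: 6150 × 0.935 = 5750
Net migration: Band 1 + 80 → 2898; Band 2 + 230 → 4876; Band 3 + 280 → 5480; Band 4 − 220 → 5530
→ [2898, 4876, 5480, 5530]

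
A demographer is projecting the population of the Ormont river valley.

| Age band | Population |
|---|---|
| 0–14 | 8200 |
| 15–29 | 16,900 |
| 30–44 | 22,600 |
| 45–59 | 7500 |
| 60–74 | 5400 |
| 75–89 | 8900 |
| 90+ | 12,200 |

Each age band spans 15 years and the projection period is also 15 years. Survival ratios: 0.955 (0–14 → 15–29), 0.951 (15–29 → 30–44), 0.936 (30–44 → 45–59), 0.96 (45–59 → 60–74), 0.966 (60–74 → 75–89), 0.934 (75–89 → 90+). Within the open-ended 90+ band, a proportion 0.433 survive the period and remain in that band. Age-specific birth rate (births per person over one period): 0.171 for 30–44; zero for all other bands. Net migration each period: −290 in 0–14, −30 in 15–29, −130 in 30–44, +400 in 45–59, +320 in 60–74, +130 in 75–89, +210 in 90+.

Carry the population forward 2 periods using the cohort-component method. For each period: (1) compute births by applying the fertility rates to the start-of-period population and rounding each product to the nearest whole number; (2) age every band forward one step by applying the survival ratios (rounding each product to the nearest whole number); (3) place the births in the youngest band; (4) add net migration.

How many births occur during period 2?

2726

[period 1]
Births: 22600 * 0.171 = 3865
15–29: 8200 * 0.955 = 7831
30–44: 16900 * 0.951 = 16072
45–59: 22600 * 0.936 = 21154
60–74: 7500 * 0.96 = 7200
75–89: 5400 * 0.966 = 5216
90+: 8900 * 0.934 + 12200 * 0.433 = 8313 + 5283 = 13596
Net migration: 0–14 − 290 → 3575; 15–29 − 30 → 7801; 30–44 − 130 → 15942; 45–59 + 400 → 21554; 60–74 + 320 → 7520; 75–89 + 130 → 5346; 90+ + 210 → 13806
→ [3575, 7801, 15942, 21554, 7520, 5346, 13806]
[period 2]
Births: 15942 * 0.171 = 2726
15–29: 3575 * 0.955 = 3414
30–44: 7801 * 0.951 = 7419
45–59: 15942 * 0.936 = 14922
60–74: 21554 * 0.96 = 20692
75–89: 7520 * 0.966 = 7264
90+: 5346 * 0.934 + 13806 * 0.433 = 4993 + 5978 = 10971
Net migration: 0–14 − 290 → 2436; 15–29 − 30 → 3384; 30–44 − 130 → 7289; 45–59 + 400 → 15322; 60–74 + 320 → 21012; 75–89 + 130 → 7394; 90+ + 210 → 11181
→ [2436, 3384, 7289, 15322, 21012, 7394, 11181]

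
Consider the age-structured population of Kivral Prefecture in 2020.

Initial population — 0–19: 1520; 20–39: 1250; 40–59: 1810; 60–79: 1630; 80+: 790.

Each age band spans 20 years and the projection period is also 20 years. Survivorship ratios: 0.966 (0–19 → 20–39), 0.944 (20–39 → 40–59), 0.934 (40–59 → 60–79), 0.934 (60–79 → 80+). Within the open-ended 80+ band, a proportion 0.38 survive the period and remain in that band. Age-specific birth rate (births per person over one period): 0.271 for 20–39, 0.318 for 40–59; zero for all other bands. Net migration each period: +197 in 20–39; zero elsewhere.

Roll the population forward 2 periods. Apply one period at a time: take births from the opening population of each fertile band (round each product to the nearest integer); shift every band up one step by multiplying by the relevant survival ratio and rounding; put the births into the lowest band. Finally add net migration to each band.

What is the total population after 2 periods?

[period 1]
Births: 1250 * 0.271 = 339, 1810 * 0.318 = 576 → total 915
20–39: 1520 * 0.966 = 1468
40–59: 1250 * 0.944 = 1180
60–79: 1810 * 0.934 = 1691
80+: 1630 * 0.934 + 790 * 0.38 = 1522 + 300 = 1822
Net migration: 20–39 + 197 → 1665
End of period: [915, 1665, 1180, 1691, 1822]
[period 2]
Births: 1665 * 0.271 = 451, 1180 * 0.318 = 375 → total 826
20–39: 915 * 0.966 = 884
40–59: 1665 * 0.944 = 1572
60–79: 1180 * 0.934 = 1102
80+: 1691 * 0.934 + 1822 * 0.38 = 1579 + 692 = 2271
Net migration: 20–39 + 197 → 1081
End of period: [826, 1081, 1572, 1102, 2271]
Total after period 2: 826 + 1081 + 1572 + 1102 + 2271 = 6852

6852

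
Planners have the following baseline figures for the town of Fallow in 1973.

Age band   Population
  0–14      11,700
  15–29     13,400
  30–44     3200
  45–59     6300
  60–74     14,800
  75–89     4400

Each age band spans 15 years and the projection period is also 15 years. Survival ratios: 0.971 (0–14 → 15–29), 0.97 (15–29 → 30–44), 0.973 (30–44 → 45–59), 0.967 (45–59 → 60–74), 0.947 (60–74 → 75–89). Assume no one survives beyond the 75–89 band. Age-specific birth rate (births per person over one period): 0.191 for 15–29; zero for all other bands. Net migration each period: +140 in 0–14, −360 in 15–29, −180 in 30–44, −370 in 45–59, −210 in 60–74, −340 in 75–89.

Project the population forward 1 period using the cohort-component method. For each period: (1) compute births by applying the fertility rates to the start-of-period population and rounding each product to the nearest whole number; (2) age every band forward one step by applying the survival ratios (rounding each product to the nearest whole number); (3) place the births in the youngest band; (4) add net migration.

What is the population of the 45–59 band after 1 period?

Call the groups 1 to 6, youngest first.
Period 1:
Births: 13400 × 0.191 = 2559
Group 2: 11700 × 0.971 = 11361
Group 3: 13400 × 0.97 = 12998
Group 4: 3200 × 0.973 = 3114
Group 5: 6300 × 0.967 = 6092
Group 6: 14800 × 0.947 = 14016
Net migration: Group 1 + 140 → 2699; Group 2 − 360 → 11001; Group 3 − 180 → 12818; Group 4 − 370 → 2744; Group 5 − 210 → 5882; Group 6 − 340 → 13676
Population now: 0–14=2699, 15–29=11001, 30–44=12818, 45–59=2744, 60–74=5882, 75–89=13676

2744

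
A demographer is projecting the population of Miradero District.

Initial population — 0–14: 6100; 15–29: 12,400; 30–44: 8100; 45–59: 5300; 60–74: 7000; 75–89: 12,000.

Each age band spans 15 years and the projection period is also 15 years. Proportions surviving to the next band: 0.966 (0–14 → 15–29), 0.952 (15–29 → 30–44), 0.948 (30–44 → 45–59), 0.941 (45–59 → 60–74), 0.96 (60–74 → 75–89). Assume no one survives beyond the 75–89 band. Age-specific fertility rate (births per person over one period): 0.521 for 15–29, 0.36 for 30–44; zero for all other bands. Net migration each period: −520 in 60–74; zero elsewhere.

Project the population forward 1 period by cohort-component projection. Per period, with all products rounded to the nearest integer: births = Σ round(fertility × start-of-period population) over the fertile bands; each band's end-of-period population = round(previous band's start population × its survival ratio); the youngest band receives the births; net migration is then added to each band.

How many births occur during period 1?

Let band 1 be 0–14 through band 6 = 75–89.
— Period 1 —
Births: 12400 * 0.521 = 6460 ; 8100 * 0.36 = 2916 → total 9376
Band 2: 6100 * 0.966 = 5893
Band 3: 12400 * 0.952 = 11805
Band 4: 8100 * 0.948 = 7679
Band 5: 5300 * 0.941 = 4987
Band 6: 7000 * 0.96 = 6720
Net migration: Band 5 − 520 → 4467
→ [9376, 5893, 11805, 7679, 4467, 6720]

9376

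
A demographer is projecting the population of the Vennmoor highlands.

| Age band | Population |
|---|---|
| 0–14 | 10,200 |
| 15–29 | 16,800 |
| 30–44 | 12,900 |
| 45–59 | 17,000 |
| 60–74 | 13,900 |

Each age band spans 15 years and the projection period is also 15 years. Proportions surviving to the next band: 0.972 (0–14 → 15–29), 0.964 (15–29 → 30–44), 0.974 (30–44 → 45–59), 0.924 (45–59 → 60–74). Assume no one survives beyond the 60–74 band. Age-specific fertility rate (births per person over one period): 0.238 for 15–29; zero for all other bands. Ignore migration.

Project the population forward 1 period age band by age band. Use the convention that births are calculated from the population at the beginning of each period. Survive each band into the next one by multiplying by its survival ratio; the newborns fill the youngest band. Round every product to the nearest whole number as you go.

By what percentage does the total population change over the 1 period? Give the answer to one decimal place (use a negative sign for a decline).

Numbering the bands 1..5 from youngest to oldest:
After projecting period 1:
Births: 16800 * 0.238 = 3998
Band 2: 10200 * 0.972 = 9914
Band 3: 16800 * 0.964 = 16195
Band 4: 12900 * 0.974 = 12565
Band 5: 17000 * 0.924 = 15708
End of period: [3998, 9914, 16195, 12565, 15708]
Total: 70800 → 58380; change = -12420; percentage change = -17.5%

-17.5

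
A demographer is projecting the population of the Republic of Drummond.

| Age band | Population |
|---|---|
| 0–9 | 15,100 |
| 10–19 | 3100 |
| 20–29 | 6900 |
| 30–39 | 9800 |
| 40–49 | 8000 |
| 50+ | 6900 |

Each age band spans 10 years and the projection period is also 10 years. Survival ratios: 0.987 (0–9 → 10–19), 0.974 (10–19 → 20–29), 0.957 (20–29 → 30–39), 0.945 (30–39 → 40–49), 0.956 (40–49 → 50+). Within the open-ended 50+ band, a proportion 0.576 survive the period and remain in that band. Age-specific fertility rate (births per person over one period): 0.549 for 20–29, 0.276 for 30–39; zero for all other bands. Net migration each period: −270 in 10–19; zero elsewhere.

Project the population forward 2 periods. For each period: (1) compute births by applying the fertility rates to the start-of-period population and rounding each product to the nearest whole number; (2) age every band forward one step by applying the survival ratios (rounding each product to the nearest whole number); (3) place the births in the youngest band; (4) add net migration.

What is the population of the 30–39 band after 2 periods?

2889

Numbering the groups 1..6 from youngest to oldest:
[period 1]
Births: 6900 * 0.549 = 3788  |  9800 * 0.276 = 2705 — total 6493
Group 2: 15100 * 0.987 = 14904
Group 3: 3100 * 0.974 = 3019
Group 4: 6900 * 0.957 = 6603
Group 5: 9800 * 0.945 = 9261
Group 6: 8000 * 0.956 + 6900 * 0.576 = 7648 + 3974 = 11622
Net migration: Group 2 − 270 → 14634
End of period: [6493, 14634, 3019, 6603, 9261, 11622]
[period 2]
Births: 3019 * 0.549 = 1657  |  6603 * 0.276 = 1822 — total 3479
Group 2: 6493 * 0.987 = 6409
Group 3: 14634 * 0.974 = 14254
Group 4: 3019 * 0.957 = 2889
Group 5: 6603 * 0.945 = 6240
Group 6: 9261 * 0.956 + 11622 * 0.576 = 8854 + 6694 = 15548
Net migration: Group 2 − 270 → 6139
End of period: [3479, 6139, 14254, 2889, 6240, 15548]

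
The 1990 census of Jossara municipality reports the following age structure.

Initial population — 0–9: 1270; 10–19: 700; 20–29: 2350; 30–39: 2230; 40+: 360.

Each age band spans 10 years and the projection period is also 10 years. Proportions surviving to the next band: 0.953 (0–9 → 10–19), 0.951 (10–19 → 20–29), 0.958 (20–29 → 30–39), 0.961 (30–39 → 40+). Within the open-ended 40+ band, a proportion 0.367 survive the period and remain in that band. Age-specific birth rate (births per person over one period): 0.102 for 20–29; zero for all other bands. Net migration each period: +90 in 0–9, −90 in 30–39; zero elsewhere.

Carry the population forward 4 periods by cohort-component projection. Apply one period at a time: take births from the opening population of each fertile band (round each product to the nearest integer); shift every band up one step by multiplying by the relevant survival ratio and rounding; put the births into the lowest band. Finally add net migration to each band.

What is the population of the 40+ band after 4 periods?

1559

— Period 1 —
Births: 2350 * 0.102 = 240
10–19: 1270 * 0.953 = 1210
20–29: 700 * 0.951 = 666
30–39: 2350 * 0.958 = 2251
40+: 2230 * 0.961 + 360 * 0.367 = 2143 + 132 = 2275
Net migration: 0–9 + 90 → 330; 30–39 − 90 → 2161
→ [330, 1210, 666, 2161, 2275]
— Period 2 —
Births: 666 * 0.102 = 68
10–19: 330 * 0.953 = 314
20–29: 1210 * 0.951 = 1151
30–39: 666 * 0.958 = 638
40+: 2161 * 0.961 + 2275 * 0.367 = 2077 + 835 = 2912
Net migration: 0–9 + 90 → 158; 30–39 − 90 → 548
→ [158, 314, 1151, 548, 2912]
— Period 3 —
Births: 1151 * 0.102 = 117
10–19: 158 * 0.953 = 151
20–29: 314 * 0.951 = 299
30–39: 1151 * 0.958 = 1103
40+: 548 * 0.961 + 2912 * 0.367 = 527 + 1069 = 1596
Net migration: 0–9 + 90 → 207; 30–39 − 90 → 1013
→ [207, 151, 299, 1013, 1596]
— Period 4 —
Births: 299 * 0.102 = 30
10–19: 207 * 0.953 = 197
20–29: 151 * 0.951 = 144
30–39: 299 * 0.958 = 286
40+: 1013 * 0.961 + 1596 * 0.367 = 973 + 586 = 1559
Net migration: 0–9 + 90 → 120; 30–39 − 90 → 196
→ [120, 197, 144, 196, 1559]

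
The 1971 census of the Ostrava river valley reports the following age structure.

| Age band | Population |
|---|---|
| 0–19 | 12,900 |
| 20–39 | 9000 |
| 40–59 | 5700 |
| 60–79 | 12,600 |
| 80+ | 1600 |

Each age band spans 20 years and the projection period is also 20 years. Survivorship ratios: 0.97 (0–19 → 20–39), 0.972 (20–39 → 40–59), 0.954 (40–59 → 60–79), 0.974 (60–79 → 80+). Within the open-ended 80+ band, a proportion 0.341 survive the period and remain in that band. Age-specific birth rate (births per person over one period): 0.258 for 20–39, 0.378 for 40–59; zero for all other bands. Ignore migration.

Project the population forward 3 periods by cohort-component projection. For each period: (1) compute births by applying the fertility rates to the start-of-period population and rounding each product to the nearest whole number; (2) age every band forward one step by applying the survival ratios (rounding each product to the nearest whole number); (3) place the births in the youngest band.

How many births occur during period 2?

[period 1]
Births: 9000 × 0.258 = 2322, 5700 × 0.378 = 2155 — total 4477
20–39: 12900 × 0.97 = 12513
40–59: 9000 × 0.972 = 8748
60–79: 5700 × 0.954 = 5438
80+: 12600 × 0.974 + 1600 × 0.341 = 12272 + 546 = 12818
End of period: [4477, 12513, 8748, 5438, 12818]
[period 2]
Births: 12513 × 0.258 = 3228, 8748 × 0.378 = 3307 — total 6535
20–39: 4477 × 0.97 = 4343
40–59: 12513 × 0.972 = 12163
60–79: 8748 × 0.954 = 8346
80+: 5438 × 0.974 + 12818 × 0.341 = 5297 + 4371 = 9668
End of period: [6535, 4343, 12163, 8346, 9668]

6535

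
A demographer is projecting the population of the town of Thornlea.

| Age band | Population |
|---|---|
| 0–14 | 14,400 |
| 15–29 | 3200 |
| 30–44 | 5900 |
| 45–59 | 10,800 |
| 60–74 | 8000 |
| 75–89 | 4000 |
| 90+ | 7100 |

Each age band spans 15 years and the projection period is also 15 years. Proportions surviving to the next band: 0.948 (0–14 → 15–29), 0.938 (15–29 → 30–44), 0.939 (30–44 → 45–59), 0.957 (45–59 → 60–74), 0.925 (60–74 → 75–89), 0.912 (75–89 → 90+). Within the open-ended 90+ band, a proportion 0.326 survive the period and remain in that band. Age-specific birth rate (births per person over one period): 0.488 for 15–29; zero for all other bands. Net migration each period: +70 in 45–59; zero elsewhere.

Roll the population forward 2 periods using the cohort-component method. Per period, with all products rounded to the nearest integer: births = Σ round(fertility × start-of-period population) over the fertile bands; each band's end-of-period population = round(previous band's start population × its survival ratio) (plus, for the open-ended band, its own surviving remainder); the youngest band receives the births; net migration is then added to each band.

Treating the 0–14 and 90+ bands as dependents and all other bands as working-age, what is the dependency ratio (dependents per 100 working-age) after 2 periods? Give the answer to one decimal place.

[period 1]
Births: 3200 × 0.488 = 1562
15–29: 14400 × 0.948 = 13651
30–44: 3200 × 0.938 = 3002
45–59: 5900 × 0.939 = 5540
60–74: 10800 × 0.957 = 10336
75–89: 8000 × 0.925 = 7400
90+: 4000 × 0.912 + 7100 × 0.326 = 3648 + 2315 = 5963
Net migration: 45–59 + 70 → 5610
→ [1562, 13651, 3002, 5610, 10336, 7400, 5963]
[period 2]
Births: 13651 × 0.488 = 6662
15–29: 1562 × 0.948 = 1481
30–44: 13651 × 0.938 = 12805
45–59: 3002 × 0.939 = 2819
60–74: 5610 × 0.957 = 5369
75–89: 10336 × 0.925 = 9561
90+: 7400 × 0.912 + 5963 × 0.326 = 6749 + 1944 = 8693
Net migration: 45–59 + 70 → 2889
→ [6662, 1481, 12805, 2889, 5369, 9561, 8693]
Dependents (band 0–14 + band 90+) = 6662 + 8693 = 15355; working-age = 32105; ratio = 15355/32105 × 100 = 47.8

47.8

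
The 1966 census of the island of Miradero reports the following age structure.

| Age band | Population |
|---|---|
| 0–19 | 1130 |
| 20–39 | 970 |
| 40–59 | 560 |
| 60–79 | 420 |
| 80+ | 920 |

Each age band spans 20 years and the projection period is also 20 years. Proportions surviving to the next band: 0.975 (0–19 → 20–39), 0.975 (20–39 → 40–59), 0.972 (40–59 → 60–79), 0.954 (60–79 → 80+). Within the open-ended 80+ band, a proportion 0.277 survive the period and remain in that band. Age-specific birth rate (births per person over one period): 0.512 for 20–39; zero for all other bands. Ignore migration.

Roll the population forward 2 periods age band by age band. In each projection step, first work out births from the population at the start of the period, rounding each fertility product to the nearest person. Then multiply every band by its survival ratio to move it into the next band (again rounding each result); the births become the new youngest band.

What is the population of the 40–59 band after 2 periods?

(Groups numbered youngest = 1 to oldest = 5.)
Period 1:
Births: 970 * 0.512 = 497
Group 2: 1130 * 0.975 = 1102
Group 3: 970 * 0.975 = 946
Group 4: 560 * 0.972 = 544
Group 5: 420 * 0.954 + 920 * 0.277 = 401 + 255 = 656
End of period: [497, 1102, 946, 544, 656]
Period 2:
Births: 1102 * 0.512 = 564
Group 2: 497 * 0.975 = 485
Group 3: 1102 * 0.975 = 1074
Group 4: 946 * 0.972 = 920
Group 5: 544 * 0.954 + 656 * 0.277 = 519 + 182 = 701
End of period: [564, 485, 1074, 920, 701]

1074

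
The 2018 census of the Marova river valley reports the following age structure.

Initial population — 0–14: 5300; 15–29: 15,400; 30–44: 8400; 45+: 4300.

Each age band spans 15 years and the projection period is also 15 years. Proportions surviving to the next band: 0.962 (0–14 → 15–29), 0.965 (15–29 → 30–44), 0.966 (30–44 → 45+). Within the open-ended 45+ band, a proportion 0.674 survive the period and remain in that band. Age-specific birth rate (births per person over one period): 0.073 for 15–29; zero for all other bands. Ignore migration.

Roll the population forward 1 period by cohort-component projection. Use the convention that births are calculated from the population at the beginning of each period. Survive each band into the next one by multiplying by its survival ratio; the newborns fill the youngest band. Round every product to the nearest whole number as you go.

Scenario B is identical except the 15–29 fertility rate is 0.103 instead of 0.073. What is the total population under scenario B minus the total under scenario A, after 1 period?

462

[period 1]
Births: 15400 × 0.073 = 1124
15–29: 5300 × 0.962 = 5099
30–44: 15400 × 0.965 = 14861
45+: 8400 × 0.966 + 4300 × 0.674 = 8114 + 2898 = 11012
Population now: 0–14=1124, 15–29=5099, 30–44=14861, 45+=11012
Scenario A total after 1 period: 32096
Scenario B projection —
[period 1]
Births: 15400 × 0.103 = 1586
15–29: 5300 × 0.962 = 5099
30–44: 15400 × 0.965 = 14861
45+: 8400 × 0.966 + 4300 × 0.674 = 8114 + 2898 = 11012
Population now: 0–14=1586, 15–29=5099, 30–44=14861, 45+=11012
Scenario B total after 1 period: 32558
Difference B − A = 32558 − 32096 = 462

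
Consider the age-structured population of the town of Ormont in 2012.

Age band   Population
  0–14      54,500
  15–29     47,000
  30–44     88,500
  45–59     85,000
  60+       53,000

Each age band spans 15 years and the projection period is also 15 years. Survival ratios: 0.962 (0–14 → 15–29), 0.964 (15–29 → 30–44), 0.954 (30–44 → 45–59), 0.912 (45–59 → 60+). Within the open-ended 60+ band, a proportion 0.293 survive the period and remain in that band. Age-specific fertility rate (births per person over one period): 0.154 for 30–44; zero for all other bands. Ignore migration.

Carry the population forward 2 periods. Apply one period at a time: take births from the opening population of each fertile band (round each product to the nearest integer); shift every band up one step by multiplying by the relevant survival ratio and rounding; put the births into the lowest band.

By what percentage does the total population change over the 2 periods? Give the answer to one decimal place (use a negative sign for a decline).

(Groups numbered youngest = 1 to oldest = 5.)
Period 1.
Births: 88500 × 0.154 = 13629
Group 2: 54500 × 0.962 = 52429
Group 3: 47000 × 0.964 = 45308
Group 4: 88500 × 0.954 = 84429
Group 5: 85000 × 0.912 + 53000 × 0.293 = 77520 + 15529 = 93049
Population now: 0–14=13629, 15–29=52429, 30–44=45308, 45–59=84429, 60+=93049
Period 2.
Births: 45308 × 0.154 = 6977
Group 2: 13629 × 0.962 = 13111
Group 3: 52429 × 0.964 = 50542
Group 4: 45308 × 0.954 = 43224
Group 5: 84429 × 0.912 + 93049 × 0.293 = 76999 + 27263 = 104262
Population now: 0–14=6977, 15–29=13111, 30–44=50542, 45–59=43224, 60+=104262
Total: 328000 → 218116; change = -109884; percentage change = -33.5%

-33.5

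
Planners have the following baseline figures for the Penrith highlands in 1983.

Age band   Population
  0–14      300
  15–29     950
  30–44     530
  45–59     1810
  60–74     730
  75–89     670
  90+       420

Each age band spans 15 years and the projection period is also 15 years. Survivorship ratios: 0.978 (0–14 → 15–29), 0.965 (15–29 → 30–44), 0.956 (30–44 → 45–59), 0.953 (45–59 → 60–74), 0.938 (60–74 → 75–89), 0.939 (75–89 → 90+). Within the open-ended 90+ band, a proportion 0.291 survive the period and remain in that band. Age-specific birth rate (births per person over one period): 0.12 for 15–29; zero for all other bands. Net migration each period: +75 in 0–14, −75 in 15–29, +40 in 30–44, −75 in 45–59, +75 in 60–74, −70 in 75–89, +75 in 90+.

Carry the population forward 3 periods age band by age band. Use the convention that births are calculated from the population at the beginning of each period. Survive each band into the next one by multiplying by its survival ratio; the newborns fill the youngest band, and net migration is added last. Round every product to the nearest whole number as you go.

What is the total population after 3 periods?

Let group 1 be 0–14 through group 7 = 90+.
Period 1:
Births: 950 × 0.12 = 114
Group 2: 300 × 0.978 = 293
Group 3: 950 × 0.965 = 917
Group 4: 530 × 0.956 = 507
Group 5: 1810 × 0.953 = 1725
Group 6: 730 × 0.938 = 685
Group 7: 670 × 0.939 + 420 × 0.291 = 629 + 122 = 751
Net migration: Group 1 + 75 → 189; Group 2 − 75 → 218; Group 3 + 40 → 957; Group 4 − 75 → 432; Group 5 + 75 → 1800; Group 6 − 70 → 615; Group 7 + 75 → 826
End of period: [189, 218, 957, 432, 1800, 615, 826]
Period 2:
Births: 218 × 0.12 = 26
Group 2: 189 × 0.978 = 185
Group 3: 218 × 0.965 = 210
Group 4: 957 × 0.956 = 915
Group 5: 432 × 0.953 = 412
Group 6: 1800 × 0.938 = 1688
Group 7: 615 × 0.939 + 826 × 0.291 = 577 + 240 = 817
Net migration: Group 1 + 75 → 101; Group 2 − 75 → 110; Group 3 + 40 → 250; Group 4 − 75 → 840; Group 5 + 75 → 487; Group 6 − 70 → 1618; Group 7 + 75 → 892
End of period: [101, 110, 250, 840, 487, 1618, 892]
Period 3:
Births: 110 × 0.12 = 13
Group 2: 101 × 0.978 = 99
Group 3: 110 × 0.965 = 106
Group 4: 250 × 0.956 = 239
Group 5: 840 × 0.953 = 801
Group 6: 487 × 0.938 = 457
Group 7: 1618 × 0.939 + 892 × 0.291 = 1519 + 260 = 1779
Net migration: Group 1 + 75 → 88; Group 2 − 75 → 24; Group 3 + 40 → 146; Group 4 − 75 → 164; Group 5 + 75 → 876; Group 6 − 70 → 387; Group 7 + 75 → 1854
End of period: [88, 24, 146, 164, 876, 387, 1854]
Total after period 3: 88 + 24 + 146 + 164 + 876 + 387 + 1854 = 3539

3539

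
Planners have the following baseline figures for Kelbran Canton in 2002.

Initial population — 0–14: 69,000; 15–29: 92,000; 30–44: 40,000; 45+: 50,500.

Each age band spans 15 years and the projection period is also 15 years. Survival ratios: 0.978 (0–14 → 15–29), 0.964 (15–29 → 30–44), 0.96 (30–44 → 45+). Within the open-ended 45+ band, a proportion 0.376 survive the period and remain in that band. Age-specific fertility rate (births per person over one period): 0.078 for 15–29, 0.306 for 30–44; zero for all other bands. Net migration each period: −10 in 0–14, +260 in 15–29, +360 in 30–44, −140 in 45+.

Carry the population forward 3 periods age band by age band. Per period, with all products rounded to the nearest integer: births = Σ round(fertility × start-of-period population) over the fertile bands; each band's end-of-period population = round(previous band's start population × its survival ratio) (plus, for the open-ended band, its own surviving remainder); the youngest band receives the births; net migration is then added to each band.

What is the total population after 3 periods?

175636

Call the groups 1 to 4, youngest first.
After projecting period 1:
Births: 92000 × 0.078 = 7176, 40000 × 0.306 = 12240 ⇒ total 19416
Group 2: 69000 × 0.978 = 67482
Group 3: 92000 × 0.964 = 88688
Group 4: 40000 × 0.96 + 50500 × 0.376 = 38400 + 18988 = 57388
Net migration: Group 1 − 10 → 19406; Group 2 + 260 → 67742; Group 3 + 360 → 89048; Group 4 − 140 → 57248
Population now: 0–14=19406, 15–29=67742, 30–44=89048, 45+=57248
After projecting period 2:
Births: 67742 × 0.078 = 5284, 89048 × 0.306 = 27249 ⇒ total 32533
Group 2: 19406 × 0.978 = 18979
Group 3: 67742 × 0.964 = 65303
Group 4: 89048 × 0.96 + 57248 × 0.376 = 85486 + 21525 = 107011
Net migration: Group 1 − 10 → 32523; Group 2 + 260 → 19239; Group 3 + 360 → 65663; Group 4 − 140 → 106871
Population now: 0–14=32523, 15–29=19239, 30–44=65663, 45+=106871
After projecting period 3:
Births: 19239 × 0.078 = 1501, 65663 × 0.306 = 20093 ⇒ total 21594
Group 2: 32523 × 0.978 = 31807
Group 3: 19239 × 0.964 = 18546
Group 4: 65663 × 0.96 + 106871 × 0.376 = 63036 + 40183 = 103219
Net migration: Group 1 − 10 → 21584; Group 2 + 260 → 32067; Group 3 + 360 → 18906; Group 4 − 140 → 103079
Population now: 0–14=21584, 15–29=32067, 30–44=18906, 45+=103079
Total after period 3: 21584 + 32067 + 18906 + 103079 = 175636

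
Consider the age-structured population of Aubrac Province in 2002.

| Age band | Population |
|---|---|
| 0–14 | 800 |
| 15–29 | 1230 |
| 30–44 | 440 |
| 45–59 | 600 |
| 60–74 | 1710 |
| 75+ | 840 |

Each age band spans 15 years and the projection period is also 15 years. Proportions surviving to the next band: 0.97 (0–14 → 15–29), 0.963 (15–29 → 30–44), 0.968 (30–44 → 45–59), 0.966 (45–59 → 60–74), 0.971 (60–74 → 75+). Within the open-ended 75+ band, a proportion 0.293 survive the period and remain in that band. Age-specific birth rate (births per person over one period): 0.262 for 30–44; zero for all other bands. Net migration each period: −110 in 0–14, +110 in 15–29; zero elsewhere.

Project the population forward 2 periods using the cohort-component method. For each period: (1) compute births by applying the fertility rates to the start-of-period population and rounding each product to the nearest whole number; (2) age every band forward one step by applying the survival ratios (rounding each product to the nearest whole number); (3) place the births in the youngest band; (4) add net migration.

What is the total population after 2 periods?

Numbering the bands 1..6 from youngest to oldest:
Period 1.
Births: 440 × 0.262 = 115
Band 2: 800 × 0.97 = 776
Band 3: 1230 × 0.963 = 1184
Band 4: 440 × 0.968 = 426
Band 5: 600 × 0.966 = 580
Band 6: 1710 × 0.971 + 840 × 0.293 = 1660 + 246 = 1906
Net migration: Band 1 − 110 → 5; Band 2 + 110 → 886
Population now: 0–14=5, 15–29=886, 30–44=1184, 45–59=426, 60–74=580, 75+=1906
Period 2.
Births: 1184 × 0.262 = 310
Band 2: 5 × 0.97 = 5
Band 3: 886 × 0.963 = 853
Band 4: 1184 × 0.968 = 1146
Band 5: 426 × 0.966 = 412
Band 6: 580 × 0.971 + 1906 × 0.293 = 563 + 558 = 1121
Net migration: Band 1 − 110 → 200; Band 2 + 110 → 115
Population now: 0–14=200, 15–29=115, 30–44=853, 45–59=1146, 60–74=412, 75+=1121
Total after period 2: 200 + 115 + 853 + 1146 + 412 + 1121 = 3847

3847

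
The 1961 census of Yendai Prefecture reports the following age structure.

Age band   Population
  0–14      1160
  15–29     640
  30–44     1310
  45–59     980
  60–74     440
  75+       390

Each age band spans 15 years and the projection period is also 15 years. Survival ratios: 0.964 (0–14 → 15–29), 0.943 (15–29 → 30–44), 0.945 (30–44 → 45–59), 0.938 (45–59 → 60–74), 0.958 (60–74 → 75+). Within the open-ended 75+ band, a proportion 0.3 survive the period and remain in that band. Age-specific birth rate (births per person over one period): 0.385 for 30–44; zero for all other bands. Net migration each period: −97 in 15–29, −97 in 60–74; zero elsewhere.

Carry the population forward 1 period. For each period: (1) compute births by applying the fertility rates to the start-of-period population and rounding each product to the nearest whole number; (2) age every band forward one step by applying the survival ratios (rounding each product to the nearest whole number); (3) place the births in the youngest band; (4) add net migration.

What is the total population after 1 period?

Period 1.
Births: 1310 * 0.385 = 504
15–29: 1160 * 0.964 = 1118
30–44: 640 * 0.943 = 604
45–59: 1310 * 0.945 = 1238
60–74: 980 * 0.938 = 919
75+: 440 * 0.958 + 390 * 0.3 = 422 + 117 = 539
Net migration: 15–29 − 97 → 1021; 60–74 − 97 → 822
Giving 504 / 1021 / 604 / 1238 / 822 / 539.
Total after period 1: 504 + 1021 + 604 + 1238 + 822 + 539 = 4728

4728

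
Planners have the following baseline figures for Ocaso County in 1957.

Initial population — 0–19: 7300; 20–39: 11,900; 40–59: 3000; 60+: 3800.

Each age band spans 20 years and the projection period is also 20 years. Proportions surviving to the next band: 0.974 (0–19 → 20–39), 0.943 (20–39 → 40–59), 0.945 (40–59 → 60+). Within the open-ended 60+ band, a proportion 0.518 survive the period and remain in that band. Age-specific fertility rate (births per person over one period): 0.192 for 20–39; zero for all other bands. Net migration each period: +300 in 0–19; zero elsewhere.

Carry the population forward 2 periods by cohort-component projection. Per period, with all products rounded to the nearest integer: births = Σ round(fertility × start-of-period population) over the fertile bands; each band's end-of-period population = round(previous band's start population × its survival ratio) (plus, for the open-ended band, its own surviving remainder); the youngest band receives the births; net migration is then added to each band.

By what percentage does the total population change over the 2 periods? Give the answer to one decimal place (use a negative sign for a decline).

-7.8

After projecting period 1:
Births: 11900 * 0.192 = 2285
20–39: 7300 * 0.974 = 7110
40–59: 11900 * 0.943 = 11222
60+: 3000 * 0.945 + 3800 * 0.518 = 2835 + 1968 = 4803
Net migration: 0–19 + 300 → 2585
Population now: 0–19=2585, 20–39=7110, 40–59=11222, 60+=4803
After projecting period 2:
Births: 7110 * 0.192 = 1365
20–39: 2585 * 0.974 = 2518
40–59: 7110 * 0.943 = 6705
60+: 11222 * 0.945 + 4803 * 0.518 = 10605 + 2488 = 13093
Net migration: 0–19 + 300 → 1665
Population now: 0–19=1665, 20–39=2518, 40–59=6705, 60+=13093
Total: 26000 → 23981; change = -2019; percentage change = -7.8%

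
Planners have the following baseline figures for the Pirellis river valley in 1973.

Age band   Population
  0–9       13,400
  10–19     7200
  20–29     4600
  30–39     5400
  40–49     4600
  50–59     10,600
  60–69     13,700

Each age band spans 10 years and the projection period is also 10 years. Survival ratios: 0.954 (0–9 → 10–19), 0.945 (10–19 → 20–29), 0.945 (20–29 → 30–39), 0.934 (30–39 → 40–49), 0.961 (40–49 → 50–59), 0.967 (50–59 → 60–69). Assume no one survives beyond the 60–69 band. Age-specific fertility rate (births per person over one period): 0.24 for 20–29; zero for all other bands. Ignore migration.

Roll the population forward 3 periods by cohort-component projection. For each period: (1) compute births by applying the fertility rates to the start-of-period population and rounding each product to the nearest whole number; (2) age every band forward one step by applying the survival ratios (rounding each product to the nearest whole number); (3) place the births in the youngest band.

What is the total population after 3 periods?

31464

Period 1.
Births: 4600 * 0.24 = 1104
10–19: 13400 * 0.954 = 12784
20–29: 7200 * 0.945 = 6804
30–39: 4600 * 0.945 = 4347
40–49: 5400 * 0.934 = 5044
50–59: 4600 * 0.961 = 4421
60–69: 10600 * 0.967 = 10250
→ [1104, 12784, 6804, 4347, 5044, 4421, 10250]
Period 2.
Births: 6804 * 0.24 = 1633
10–19: 1104 * 0.954 = 1053
20–29: 12784 * 0.945 = 12081
30–39: 6804 * 0.945 = 6430
40–49: 4347 * 0.934 = 4060
50–59: 5044 * 0.961 = 4847
60–69: 4421 * 0.967 = 4275
→ [1633, 1053, 12081, 6430, 4060, 4847, 4275]
Period 3.
Births: 12081 * 0.24 = 2899
10–19: 1633 * 0.954 = 1558
20–29: 1053 * 0.945 = 995
30–39: 12081 * 0.945 = 11417
40–49: 6430 * 0.934 = 6006
50–59: 4060 * 0.961 = 3902
60–69: 4847 * 0.967 = 4687
→ [2899, 1558, 995, 11417, 6006, 3902, 4687]
Total after period 3: 2899 + 1558 + 995 + 11417 + 6006 + 3902 + 4687 = 31464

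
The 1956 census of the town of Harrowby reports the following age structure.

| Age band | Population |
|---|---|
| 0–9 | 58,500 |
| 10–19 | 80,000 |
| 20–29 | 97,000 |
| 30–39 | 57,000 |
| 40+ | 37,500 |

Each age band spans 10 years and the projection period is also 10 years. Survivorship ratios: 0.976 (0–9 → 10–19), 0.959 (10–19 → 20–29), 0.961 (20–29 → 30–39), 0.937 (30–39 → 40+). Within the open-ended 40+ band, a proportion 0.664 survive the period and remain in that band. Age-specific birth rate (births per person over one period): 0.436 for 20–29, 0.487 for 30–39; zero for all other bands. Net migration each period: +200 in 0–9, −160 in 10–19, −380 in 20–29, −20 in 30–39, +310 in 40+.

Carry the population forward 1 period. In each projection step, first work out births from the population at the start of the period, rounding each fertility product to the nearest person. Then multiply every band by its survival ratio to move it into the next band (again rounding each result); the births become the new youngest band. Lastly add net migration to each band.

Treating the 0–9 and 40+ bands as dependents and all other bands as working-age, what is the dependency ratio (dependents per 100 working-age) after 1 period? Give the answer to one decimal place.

65.7

[period 1]
Births: 97000 * 0.436 = 42292, 57000 * 0.487 = 27759 ⇒ total 70051
10–19: 58500 * 0.976 = 57096
20–29: 80000 * 0.959 = 76720
30–39: 97000 * 0.961 = 93217
40+: 57000 * 0.937 + 37500 * 0.664 = 53409 + 24900 = 78309
Net migration: 0–9 + 200 → 70251; 10–19 − 160 → 56936; 20–29 − 380 → 76340; 30–39 − 20 → 93197; 40+ + 310 → 78619
End of period: [70251, 56936, 76340, 93197, 78619]
Dependents (band 0–9 + band 40+) = 70251 + 78619 = 148870; working-age = 226473; ratio = 148870/226473 × 100 = 65.7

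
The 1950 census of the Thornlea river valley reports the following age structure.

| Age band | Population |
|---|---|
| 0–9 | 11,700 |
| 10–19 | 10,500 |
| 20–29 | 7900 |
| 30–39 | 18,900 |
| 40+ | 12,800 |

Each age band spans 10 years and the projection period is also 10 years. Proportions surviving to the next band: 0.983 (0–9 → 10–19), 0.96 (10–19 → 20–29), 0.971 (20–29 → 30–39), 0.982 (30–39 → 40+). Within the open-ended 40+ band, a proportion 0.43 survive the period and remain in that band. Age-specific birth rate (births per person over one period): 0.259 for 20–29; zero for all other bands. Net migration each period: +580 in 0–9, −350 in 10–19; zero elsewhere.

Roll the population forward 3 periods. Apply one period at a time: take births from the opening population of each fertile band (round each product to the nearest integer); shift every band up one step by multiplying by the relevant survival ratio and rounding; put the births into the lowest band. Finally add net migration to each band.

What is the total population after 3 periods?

Numbering the groups 1..5 from youngest to oldest:
Period 1.
Births: 7900 × 0.259 = 2046
Group 2: 11700 × 0.983 = 11501
Group 3: 10500 × 0.96 = 10080
Group 4: 7900 × 0.971 = 7671
Group 5: 18900 × 0.982 + 12800 × 0.43 = 18560 + 5504 = 24064
Net migration: Group 1 + 580 → 2626; Group 2 − 350 → 11151
→ [2626, 11151, 10080, 7671, 24064]
Period 2.
Births: 10080 × 0.259 = 2611
Group 2: 2626 × 0.983 = 2581
Group 3: 11151 × 0.96 = 10705
Group 4: 10080 × 0.971 = 9788
Group 5: 7671 × 0.982 + 24064 × 0.43 = 7533 + 10348 = 17881
Net migration: Group 1 + 580 → 3191; Group 2 − 350 → 2231
→ [3191, 2231, 10705, 9788, 17881]
Period 3.
Births: 10705 × 0.259 = 2773
Group 2: 3191 × 0.983 = 3137
Group 3: 2231 × 0.96 = 2142
Group 4: 10705 × 0.971 = 10395
Group 5: 9788 × 0.982 + 17881 × 0.43 = 9612 + 7689 = 17301
Net migration: Group 1 + 580 → 3353; Group 2 − 350 → 2787
→ [3353, 2787, 2142, 10395, 17301]
Total after period 3: 3353 + 2787 + 2142 + 10395 + 17301 = 35978

35978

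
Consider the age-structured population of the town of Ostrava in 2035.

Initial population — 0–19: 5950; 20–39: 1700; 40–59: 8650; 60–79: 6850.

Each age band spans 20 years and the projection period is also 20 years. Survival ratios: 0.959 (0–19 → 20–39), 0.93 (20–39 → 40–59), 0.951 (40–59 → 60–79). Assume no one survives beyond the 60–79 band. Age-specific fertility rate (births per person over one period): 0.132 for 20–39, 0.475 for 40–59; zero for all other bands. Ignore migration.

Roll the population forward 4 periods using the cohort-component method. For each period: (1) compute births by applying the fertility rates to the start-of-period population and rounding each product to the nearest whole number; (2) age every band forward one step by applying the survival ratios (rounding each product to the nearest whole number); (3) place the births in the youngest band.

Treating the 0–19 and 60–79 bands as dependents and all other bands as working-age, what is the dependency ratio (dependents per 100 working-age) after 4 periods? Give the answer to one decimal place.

(Bands numbered youngest = 1 to oldest = 4.)
[period 1]
Births: 1700 × 0.132 = 224, 8650 × 0.475 = 4109 ⇒ total 4333
Band 2: 5950 × 0.959 = 5706
Band 3: 1700 × 0.93 = 1581
Band 4: 8650 × 0.951 = 8226
Population now: 0–19=4333, 20–39=5706, 40–59=1581, 60–79=8226
[period 2]
Births: 5706 × 0.132 = 753, 1581 × 0.475 = 751 ⇒ total 1504
Band 2: 4333 × 0.959 = 4155
Band 3: 5706 × 0.93 = 5307
Band 4: 1581 × 0.951 = 1504
Population now: 0–19=1504, 20–39=4155, 40–59=5307, 60–79=1504
[period 3]
Births: 4155 × 0.132 = 548, 5307 × 0.475 = 2521 ⇒ total 3069
Band 2: 1504 × 0.959 = 1442
Band 3: 4155 × 0.93 = 3864
Band 4: 5307 × 0.951 = 5047
Population now: 0–19=3069, 20–39=1442, 40–59=3864, 60–79=5047
[period 4]
Births: 1442 × 0.132 = 190, 3864 × 0.475 = 1835 ⇒ total 2025
Band 2: 3069 × 0.959 = 2943
Band 3: 1442 × 0.93 = 1341
Band 4: 3864 × 0.951 = 3675
Population now: 0–19=2025, 20–39=2943, 40–59=1341, 60–79=3675
Dependents (band 0–19 + band 60–79) = 2025 + 3675 = 5700; working-age = 4284; ratio = 5700/4284 × 100 = 133.1

133.1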